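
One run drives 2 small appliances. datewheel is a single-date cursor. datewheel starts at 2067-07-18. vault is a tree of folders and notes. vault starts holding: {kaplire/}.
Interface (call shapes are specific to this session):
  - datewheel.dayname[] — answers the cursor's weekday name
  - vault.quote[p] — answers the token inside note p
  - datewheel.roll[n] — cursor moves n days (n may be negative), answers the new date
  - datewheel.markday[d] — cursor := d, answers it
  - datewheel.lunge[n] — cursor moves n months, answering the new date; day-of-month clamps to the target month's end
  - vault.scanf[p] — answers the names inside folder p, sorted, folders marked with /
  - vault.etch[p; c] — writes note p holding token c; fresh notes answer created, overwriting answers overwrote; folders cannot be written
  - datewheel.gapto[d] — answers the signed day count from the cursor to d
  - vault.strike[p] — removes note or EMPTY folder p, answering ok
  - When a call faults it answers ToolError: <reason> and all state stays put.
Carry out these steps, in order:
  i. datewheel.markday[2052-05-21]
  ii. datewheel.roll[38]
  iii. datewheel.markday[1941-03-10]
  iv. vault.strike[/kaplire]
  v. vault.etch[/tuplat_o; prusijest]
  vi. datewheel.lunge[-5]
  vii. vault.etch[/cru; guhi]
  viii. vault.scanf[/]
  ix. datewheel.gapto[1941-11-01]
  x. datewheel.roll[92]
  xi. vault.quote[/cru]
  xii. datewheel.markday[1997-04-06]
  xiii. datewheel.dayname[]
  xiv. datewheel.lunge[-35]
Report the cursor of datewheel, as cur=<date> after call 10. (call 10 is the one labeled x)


Do: markday[d: 2052-05-21]
See: 2052-05-21
Do: roll[n: 38]
See: 2052-06-28
Do: markday[d: 1941-03-10]
See: 1941-03-10
Do: strike[p: /kaplire]
See: ok
Do: etch[p: /tuplat_o; c: prusijest]
See: created
Do: lunge[n: -5]
See: 1940-10-10
Do: etch[p: /cru; c: guhi]
See: created
Do: scanf[p: /]
See: [cru, tuplat_o]
Do: gapto[d: 1941-11-01]
See: 387
Do: roll[n: 92]
See: 1941-01-10
Do: quote[p: /cru]
See: guhi
Do: markday[d: 1997-04-06]
See: 1997-04-06
Do: dayname[]
See: Sunday
Do: lunge[n: -35]
See: 1994-05-06

Answer: cur=1941-01-10


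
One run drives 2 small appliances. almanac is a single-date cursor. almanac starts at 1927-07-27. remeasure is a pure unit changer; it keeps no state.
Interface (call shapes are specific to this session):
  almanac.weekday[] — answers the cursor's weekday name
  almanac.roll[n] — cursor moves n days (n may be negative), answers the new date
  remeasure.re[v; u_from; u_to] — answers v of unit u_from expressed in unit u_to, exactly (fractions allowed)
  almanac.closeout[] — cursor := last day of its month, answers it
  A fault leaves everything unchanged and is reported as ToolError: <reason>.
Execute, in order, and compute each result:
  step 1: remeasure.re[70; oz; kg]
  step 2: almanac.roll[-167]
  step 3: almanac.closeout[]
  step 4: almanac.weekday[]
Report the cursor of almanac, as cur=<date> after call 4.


Answer: cur=1927-02-28

Derivation:
Using remeasure.re passing v='70', u_from='oz', u_to='kg': 317514659/160000000.
Now I run almanac.roll passing n='-167', and observe 1927-02-10.
Invoking almanac.closeout, yielding 1927-02-28.
I run almanac.weekday(), and observe Monday.


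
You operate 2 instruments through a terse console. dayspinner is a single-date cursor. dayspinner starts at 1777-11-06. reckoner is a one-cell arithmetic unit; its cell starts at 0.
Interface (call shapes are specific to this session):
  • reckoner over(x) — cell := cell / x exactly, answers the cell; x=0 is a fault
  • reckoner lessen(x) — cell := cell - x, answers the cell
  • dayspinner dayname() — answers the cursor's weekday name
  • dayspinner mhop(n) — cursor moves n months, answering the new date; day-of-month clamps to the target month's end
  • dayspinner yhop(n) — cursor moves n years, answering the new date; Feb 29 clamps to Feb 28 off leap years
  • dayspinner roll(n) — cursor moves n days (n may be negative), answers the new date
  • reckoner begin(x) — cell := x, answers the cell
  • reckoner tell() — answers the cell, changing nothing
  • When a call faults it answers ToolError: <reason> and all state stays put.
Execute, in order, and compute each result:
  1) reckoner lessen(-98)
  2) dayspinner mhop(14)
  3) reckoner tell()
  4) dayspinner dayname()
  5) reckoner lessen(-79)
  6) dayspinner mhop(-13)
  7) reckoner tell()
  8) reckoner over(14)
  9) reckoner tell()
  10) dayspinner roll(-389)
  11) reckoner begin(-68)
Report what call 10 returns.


Answer: 1776-11-12

Derivation:
// 1. reckoner lessen(x=-98) : 98
// 2. dayspinner mhop(n=14) : 1779-01-06
// 3. reckoner tell() : 98
// 4. dayspinner dayname() : Wednesday
// 5. reckoner lessen(x=-79) : 177
// 6. dayspinner mhop(n=-13) : 1777-12-06
// 7. reckoner tell() : 177
// 8. reckoner over(x=14) : 177/14
// 9. reckoner tell() : 177/14
// 10. dayspinner roll(n=-389) : 1776-11-12
// 11. reckoner begin(x=-68) : -68


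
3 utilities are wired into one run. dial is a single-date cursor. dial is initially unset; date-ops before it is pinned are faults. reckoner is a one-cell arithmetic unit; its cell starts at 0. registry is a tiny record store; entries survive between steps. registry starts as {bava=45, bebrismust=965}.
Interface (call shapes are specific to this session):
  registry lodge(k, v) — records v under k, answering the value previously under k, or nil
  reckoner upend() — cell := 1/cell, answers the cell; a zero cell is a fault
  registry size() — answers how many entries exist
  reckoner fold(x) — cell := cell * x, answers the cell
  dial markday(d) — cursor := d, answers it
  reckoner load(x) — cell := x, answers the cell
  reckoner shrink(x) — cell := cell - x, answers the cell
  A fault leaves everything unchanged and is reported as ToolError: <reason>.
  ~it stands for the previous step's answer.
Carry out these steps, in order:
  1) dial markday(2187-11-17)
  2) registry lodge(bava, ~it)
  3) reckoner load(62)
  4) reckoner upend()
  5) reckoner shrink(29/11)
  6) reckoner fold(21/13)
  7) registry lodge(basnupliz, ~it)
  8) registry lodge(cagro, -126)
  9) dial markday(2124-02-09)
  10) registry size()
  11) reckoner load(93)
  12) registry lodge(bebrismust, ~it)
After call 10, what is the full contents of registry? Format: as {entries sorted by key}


CALL dial markday[d: 2187-11-17]
RET  2187-11-17
CALL registry lodge[k: bava; v: ~it]
RET  45
CALL reckoner load[x: 62]
RET  62
CALL reckoner upend[]
RET  1/62
CALL reckoner shrink[x: 29/11]
RET  -1787/682
CALL reckoner fold[x: 21/13]
RET  -37527/8866
CALL registry lodge[k: basnupliz; v: ~it]
RET  nil
CALL registry lodge[k: cagro; v: -126]
RET  nil
CALL dial markday[d: 2124-02-09]
RET  2124-02-09
CALL registry size[]
RET  4
CALL reckoner load[x: 93]
RET  93
CALL registry lodge[k: bebrismust; v: ~it]
RET  965

Answer: {basnupliz=-37527/8866, bava=2187-11-17, bebrismust=965, cagro=-126}


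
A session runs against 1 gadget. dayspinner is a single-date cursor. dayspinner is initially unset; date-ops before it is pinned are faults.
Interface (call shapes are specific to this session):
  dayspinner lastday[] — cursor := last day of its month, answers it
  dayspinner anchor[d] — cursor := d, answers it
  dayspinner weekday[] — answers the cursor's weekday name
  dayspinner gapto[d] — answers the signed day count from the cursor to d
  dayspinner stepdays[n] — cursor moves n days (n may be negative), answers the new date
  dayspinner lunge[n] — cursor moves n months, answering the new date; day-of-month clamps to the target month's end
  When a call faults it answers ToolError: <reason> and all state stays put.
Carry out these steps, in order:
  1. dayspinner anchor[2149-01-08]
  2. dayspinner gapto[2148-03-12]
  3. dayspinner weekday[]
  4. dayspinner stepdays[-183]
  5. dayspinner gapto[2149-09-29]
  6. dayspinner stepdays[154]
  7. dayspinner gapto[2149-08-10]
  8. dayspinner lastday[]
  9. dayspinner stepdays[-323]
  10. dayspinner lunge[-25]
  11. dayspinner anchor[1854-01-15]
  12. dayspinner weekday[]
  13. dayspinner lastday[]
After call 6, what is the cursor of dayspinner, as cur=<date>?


Step: dayspinner anchor[d='2149-01-08']
Result: 2149-01-08
Step: dayspinner gapto[d='2148-03-12']
Result: -302
Step: dayspinner weekday[]
Result: Wednesday
Step: dayspinner stepdays[n='-183']
Result: 2148-07-09
Step: dayspinner gapto[d='2149-09-29']
Result: 447
Step: dayspinner stepdays[n='154']
Result: 2148-12-10
Step: dayspinner gapto[d='2149-08-10']
Result: 243
Step: dayspinner lastday[]
Result: 2148-12-31
Step: dayspinner stepdays[n='-323']
Result: 2148-02-12
Step: dayspinner lunge[n='-25']
Result: 2146-01-12
Step: dayspinner anchor[d='1854-01-15']
Result: 1854-01-15
Step: dayspinner weekday[]
Result: Sunday
Step: dayspinner lastday[]
Result: 1854-01-31

Answer: cur=2148-12-10


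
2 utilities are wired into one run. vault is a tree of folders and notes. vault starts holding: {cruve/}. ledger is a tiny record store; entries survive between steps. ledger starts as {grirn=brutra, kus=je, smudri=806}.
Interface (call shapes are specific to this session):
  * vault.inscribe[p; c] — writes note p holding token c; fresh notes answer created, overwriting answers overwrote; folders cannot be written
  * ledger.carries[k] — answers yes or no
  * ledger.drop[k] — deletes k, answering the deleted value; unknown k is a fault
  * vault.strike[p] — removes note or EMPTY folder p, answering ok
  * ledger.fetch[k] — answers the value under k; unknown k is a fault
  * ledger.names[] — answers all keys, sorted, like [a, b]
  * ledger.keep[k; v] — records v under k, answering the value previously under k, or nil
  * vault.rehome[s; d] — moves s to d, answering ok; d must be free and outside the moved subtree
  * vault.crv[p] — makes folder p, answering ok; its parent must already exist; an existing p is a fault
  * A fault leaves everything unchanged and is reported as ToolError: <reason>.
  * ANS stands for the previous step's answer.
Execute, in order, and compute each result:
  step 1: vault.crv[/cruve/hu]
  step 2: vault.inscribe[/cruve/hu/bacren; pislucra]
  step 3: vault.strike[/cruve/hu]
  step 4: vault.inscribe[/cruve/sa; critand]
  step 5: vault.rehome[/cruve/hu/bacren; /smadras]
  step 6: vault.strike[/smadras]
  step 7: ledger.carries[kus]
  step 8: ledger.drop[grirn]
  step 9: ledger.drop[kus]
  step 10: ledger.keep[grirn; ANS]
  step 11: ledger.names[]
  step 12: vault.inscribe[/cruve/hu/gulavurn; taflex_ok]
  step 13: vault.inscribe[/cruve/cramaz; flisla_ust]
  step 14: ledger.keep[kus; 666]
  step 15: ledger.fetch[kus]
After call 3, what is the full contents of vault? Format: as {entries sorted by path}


Answer: {cruve/, cruve/hu/, cruve/hu/bacren=pislucra}

Derivation:
% 1. vault.crv(p→/cruve/hu) -> ok
% 2. vault.inscribe(p→/cruve/hu/bacren, c→pislucra) -> created
% 3. vault.strike(p→/cruve/hu) -> ToolError: not empty
% 4. vault.inscribe(p→/cruve/sa, c→critand) -> created
% 5. vault.rehome(s→/cruve/hu/bacren, d→/smadras) -> ok
% 6. vault.strike(p→/smadras) -> ok
% 7. ledger.carries(k→kus) -> yes
% 8. ledger.drop(k→grirn) -> brutra
% 9. ledger.drop(k→kus) -> je
% 10. ledger.keep(k→grirn, v→ANS) -> nil
% 11. ledger.names() -> [grirn, smudri]
% 12. vault.inscribe(p→/cruve/hu/gulavurn, c→taflex_ok) -> created
% 13. vault.inscribe(p→/cruve/cramaz, c→flisla_ust) -> created
% 14. ledger.keep(k→kus, v→666) -> nil
% 15. ledger.fetch(k→kus) -> 666


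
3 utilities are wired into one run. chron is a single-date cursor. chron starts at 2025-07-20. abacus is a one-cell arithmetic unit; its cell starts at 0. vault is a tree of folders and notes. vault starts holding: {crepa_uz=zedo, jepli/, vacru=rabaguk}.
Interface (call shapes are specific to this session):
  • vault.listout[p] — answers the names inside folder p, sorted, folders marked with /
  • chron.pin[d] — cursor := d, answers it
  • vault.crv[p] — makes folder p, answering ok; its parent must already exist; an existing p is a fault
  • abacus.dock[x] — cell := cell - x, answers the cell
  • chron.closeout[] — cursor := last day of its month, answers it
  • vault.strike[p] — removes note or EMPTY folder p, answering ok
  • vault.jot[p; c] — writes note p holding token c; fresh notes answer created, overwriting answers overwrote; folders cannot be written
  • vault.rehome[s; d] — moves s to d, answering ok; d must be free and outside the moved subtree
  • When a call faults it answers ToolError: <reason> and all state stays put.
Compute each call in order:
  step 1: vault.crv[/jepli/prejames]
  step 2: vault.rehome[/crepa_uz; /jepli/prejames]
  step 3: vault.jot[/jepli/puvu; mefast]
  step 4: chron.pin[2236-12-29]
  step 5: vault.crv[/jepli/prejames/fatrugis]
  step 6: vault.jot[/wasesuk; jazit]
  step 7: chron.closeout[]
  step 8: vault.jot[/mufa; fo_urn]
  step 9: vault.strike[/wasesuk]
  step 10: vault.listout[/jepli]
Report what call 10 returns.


Answer: [prejames/, puvu]

Derivation:
> vault.crv p: /jepli/prejames
  ok
> vault.rehome s: /crepa_uz d: /jepli/prejames
  ToolError: exists
> vault.jot p: /jepli/puvu c: mefast
  created
> chron.pin d: 2236-12-29
  2236-12-29
> vault.crv p: /jepli/prejames/fatrugis
  ok
> vault.jot p: /wasesuk c: jazit
  created
> chron.closeout
  2236-12-31
> vault.jot p: /mufa c: fo_urn
  created
> vault.strike p: /wasesuk
  ok
> vault.listout p: /jepli
  [prejames/, puvu]


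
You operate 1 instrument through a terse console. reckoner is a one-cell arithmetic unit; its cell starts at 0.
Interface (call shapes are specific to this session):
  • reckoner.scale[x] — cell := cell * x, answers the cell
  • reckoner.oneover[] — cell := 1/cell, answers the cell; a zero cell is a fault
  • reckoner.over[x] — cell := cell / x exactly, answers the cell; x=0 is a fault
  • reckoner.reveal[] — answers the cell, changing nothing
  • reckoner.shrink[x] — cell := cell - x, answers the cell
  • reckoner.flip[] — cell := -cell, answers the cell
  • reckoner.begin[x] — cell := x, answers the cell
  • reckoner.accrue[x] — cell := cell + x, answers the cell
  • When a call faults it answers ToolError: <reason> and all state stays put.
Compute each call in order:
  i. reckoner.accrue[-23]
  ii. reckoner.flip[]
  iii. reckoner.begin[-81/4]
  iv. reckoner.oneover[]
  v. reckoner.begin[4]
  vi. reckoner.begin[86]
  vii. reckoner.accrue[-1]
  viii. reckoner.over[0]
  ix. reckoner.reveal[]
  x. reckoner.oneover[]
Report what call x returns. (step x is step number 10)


==> reckoner.accrue(x='-23')
<== -23
==> reckoner.flip()
<== 23
==> reckoner.begin(x='-81/4')
<== -81/4
==> reckoner.oneover()
<== -4/81
==> reckoner.begin(x='4')
<== 4
==> reckoner.begin(x='86')
<== 86
==> reckoner.accrue(x='-1')
<== 85
==> reckoner.over(x='0')
<== ToolError: division by zero
==> reckoner.reveal()
<== 85
==> reckoner.oneover()
<== 1/85

Answer: 1/85


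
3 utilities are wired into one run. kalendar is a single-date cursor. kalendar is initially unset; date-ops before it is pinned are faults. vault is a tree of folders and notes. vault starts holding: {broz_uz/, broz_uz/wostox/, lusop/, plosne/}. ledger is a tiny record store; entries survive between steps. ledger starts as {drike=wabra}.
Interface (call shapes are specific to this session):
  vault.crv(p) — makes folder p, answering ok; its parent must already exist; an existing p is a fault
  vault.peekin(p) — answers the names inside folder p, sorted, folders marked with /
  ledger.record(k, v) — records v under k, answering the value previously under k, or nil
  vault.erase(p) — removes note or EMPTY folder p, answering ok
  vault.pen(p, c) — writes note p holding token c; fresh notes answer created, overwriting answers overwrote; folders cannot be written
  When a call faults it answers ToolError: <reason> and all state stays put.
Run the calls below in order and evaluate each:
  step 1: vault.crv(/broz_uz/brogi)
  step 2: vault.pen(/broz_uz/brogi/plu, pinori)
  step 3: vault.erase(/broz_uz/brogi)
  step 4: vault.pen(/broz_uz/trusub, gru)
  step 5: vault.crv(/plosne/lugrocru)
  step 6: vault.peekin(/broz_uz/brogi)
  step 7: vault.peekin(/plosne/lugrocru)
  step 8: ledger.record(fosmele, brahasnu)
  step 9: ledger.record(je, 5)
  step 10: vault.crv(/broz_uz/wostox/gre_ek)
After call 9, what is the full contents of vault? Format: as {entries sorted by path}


Using crv on p='/broz_uz/brogi', and see ok.
Now I run pen on p='/broz_uz/brogi/plu', c='pinori', yielding created.
I call erase on p='/broz_uz/brogi': ToolError: not empty.
Next I call pen on p='/broz_uz/trusub', c='gru', which returns created.
Next I call crv on p='/plosne/lugrocru': ok.
Invoking peekin on p='/broz_uz/brogi', which returns [plu].
Using peekin on p='/plosne/lugrocru', which returns [].
Invoking record on k='fosmele', v='brahasnu', and get nil.
Next I call record on k='je', v='5', and get nil.
Then crv on p='/broz_uz/wostox/gre_ek': ok.

Answer: {broz_uz/, broz_uz/brogi/, broz_uz/brogi/plu=pinori, broz_uz/trusub=gru, broz_uz/wostox/, lusop/, plosne/, plosne/lugrocru/}


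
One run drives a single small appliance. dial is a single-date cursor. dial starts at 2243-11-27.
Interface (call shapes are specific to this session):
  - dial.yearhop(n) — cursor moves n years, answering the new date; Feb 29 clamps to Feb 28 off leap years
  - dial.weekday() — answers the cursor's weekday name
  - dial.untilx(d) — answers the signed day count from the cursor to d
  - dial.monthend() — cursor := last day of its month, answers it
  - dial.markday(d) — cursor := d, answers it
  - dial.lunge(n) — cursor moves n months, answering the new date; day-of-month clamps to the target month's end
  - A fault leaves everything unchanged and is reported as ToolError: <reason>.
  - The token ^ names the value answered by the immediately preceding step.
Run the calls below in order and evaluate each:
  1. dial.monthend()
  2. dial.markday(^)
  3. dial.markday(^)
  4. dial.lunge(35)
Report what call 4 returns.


Answer: 2246-10-30

Derivation:
I invoke dial.monthend, and get 2243-11-30.
I use dial.markday using d='^': 2243-11-30.
Next I call dial.markday using d='^', — result: 2243-11-30.
I try dial.lunge using n='35', which returns 2246-10-30.


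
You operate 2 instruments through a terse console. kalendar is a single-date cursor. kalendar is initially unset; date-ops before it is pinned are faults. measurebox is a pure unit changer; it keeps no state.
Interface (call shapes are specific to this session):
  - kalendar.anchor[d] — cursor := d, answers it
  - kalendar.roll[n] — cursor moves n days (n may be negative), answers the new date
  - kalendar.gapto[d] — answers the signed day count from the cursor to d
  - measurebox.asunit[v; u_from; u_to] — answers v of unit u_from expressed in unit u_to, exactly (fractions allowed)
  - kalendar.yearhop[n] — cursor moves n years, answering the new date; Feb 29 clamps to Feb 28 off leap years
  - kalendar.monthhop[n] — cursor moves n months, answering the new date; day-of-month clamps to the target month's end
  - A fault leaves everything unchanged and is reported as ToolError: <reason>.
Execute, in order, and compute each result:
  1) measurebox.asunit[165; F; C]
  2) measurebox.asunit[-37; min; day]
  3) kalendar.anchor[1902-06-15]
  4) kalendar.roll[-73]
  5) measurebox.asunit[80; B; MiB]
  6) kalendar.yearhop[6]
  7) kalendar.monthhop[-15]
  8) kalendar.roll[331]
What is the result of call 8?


Answer: 1907-11-30

Derivation:
Do: asunit[v=165; u_from=F; u_to=C]
See: 665/9
Do: asunit[v=-37; u_from=min; u_to=day]
See: -37/1440
Do: anchor[d=1902-06-15]
See: 1902-06-15
Do: roll[n=-73]
See: 1902-04-03
Do: asunit[v=80; u_from=B; u_to=MiB]
See: 5/65536
Do: yearhop[n=6]
See: 1908-04-03
Do: monthhop[n=-15]
See: 1907-01-03
Do: roll[n=331]
See: 1907-11-30


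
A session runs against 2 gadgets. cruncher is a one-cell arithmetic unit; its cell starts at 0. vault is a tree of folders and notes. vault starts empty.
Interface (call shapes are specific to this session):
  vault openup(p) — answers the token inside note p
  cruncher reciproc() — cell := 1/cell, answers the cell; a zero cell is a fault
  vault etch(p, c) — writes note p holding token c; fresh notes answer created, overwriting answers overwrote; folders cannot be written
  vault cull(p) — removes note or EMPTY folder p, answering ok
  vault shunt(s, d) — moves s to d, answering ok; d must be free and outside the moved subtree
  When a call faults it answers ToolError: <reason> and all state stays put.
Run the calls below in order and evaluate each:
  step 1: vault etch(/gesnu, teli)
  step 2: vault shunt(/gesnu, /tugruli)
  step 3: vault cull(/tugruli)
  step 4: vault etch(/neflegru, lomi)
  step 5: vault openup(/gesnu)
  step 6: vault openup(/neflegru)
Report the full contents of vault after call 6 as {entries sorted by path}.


Answer: {neflegru=lomi}

Derivation:
! 1. vault etch(p=/gesnu, c=teli) ~> created
! 2. vault shunt(s=/gesnu, d=/tugruli) ~> ok
! 3. vault cull(p=/tugruli) ~> ok
! 4. vault etch(p=/neflegru, c=lomi) ~> created
! 5. vault openup(p=/gesnu) ~> ToolError: not found
! 6. vault openup(p=/neflegru) ~> lomi


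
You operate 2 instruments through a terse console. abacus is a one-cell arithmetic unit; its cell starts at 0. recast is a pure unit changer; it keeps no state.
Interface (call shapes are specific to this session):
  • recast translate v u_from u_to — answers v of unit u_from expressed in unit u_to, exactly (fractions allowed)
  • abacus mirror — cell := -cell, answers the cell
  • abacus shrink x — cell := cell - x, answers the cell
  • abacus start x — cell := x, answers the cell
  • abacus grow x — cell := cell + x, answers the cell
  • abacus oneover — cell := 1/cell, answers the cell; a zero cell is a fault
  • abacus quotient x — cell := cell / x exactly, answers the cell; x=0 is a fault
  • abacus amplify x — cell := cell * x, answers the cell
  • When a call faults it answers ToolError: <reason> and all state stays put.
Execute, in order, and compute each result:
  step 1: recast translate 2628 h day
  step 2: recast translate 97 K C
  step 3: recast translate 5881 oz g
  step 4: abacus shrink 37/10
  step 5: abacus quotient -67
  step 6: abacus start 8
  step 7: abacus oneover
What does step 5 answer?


Then recast translate(v→2628, u_from→h, u_to→day), and see 219/2.
Next I call recast translate(v→97, u_from→K, u_to→C), and see -3523/20.
I run recast translate(v→5881, u_from→oz, u_to→g), and observe 266757672797/1600000.
I try abacus shrink(x→37/10), which returns -37/10.
Using abacus quotient(x→-67), → 37/670.
I use abacus start(x→8), → 8.
Now I run abacus oneover, which returns 1/8.

Answer: 37/670


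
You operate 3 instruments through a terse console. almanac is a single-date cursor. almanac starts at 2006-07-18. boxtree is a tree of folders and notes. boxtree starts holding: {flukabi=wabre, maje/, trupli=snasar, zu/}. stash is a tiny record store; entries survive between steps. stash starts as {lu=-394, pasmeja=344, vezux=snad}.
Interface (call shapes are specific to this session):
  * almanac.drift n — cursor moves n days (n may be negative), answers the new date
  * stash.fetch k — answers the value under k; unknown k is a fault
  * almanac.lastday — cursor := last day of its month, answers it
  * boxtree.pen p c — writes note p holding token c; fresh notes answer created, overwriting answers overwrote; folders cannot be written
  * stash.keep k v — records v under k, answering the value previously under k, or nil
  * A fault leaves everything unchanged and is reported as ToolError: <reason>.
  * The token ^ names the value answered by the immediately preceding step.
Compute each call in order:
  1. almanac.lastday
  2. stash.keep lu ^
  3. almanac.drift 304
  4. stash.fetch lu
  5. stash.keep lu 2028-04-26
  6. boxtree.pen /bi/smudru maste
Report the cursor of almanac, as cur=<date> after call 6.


Answer: cur=2007-05-31

Derivation:
~$ lastday
[out] 2006-07-31
~$ keep k→lu v→^
[out] -394
~$ drift n→304
[out] 2007-05-31
~$ fetch k→lu
[out] 2006-07-31
~$ keep k→lu v→2028-04-26
[out] 2006-07-31
~$ pen p→/bi/smudru c→maste
[out] ToolError: no parent


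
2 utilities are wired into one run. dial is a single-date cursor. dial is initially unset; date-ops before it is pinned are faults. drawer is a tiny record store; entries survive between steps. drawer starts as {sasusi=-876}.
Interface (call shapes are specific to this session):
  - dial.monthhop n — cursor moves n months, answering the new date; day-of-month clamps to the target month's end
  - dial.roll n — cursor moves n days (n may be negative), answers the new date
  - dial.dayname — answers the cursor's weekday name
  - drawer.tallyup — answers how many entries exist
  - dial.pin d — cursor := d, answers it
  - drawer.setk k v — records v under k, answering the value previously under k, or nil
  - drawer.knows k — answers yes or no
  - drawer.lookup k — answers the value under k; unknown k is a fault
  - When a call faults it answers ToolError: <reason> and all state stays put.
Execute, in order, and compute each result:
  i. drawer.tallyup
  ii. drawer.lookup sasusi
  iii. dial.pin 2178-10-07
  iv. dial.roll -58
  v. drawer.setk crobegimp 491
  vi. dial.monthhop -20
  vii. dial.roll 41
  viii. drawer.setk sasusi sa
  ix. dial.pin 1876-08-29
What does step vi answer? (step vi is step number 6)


Answer: 2176-12-10

Derivation:
Act: drawer.tallyup[]
Obs: 1
Act: drawer.lookup[k→sasusi]
Obs: -876
Act: dial.pin[d→2178-10-07]
Obs: 2178-10-07
Act: dial.roll[n→-58]
Obs: 2178-08-10
Act: drawer.setk[k→crobegimp; v→491]
Obs: nil
Act: dial.monthhop[n→-20]
Obs: 2176-12-10
Act: dial.roll[n→41]
Obs: 2177-01-20
Act: drawer.setk[k→sasusi; v→sa]
Obs: -876
Act: dial.pin[d→1876-08-29]
Obs: 1876-08-29


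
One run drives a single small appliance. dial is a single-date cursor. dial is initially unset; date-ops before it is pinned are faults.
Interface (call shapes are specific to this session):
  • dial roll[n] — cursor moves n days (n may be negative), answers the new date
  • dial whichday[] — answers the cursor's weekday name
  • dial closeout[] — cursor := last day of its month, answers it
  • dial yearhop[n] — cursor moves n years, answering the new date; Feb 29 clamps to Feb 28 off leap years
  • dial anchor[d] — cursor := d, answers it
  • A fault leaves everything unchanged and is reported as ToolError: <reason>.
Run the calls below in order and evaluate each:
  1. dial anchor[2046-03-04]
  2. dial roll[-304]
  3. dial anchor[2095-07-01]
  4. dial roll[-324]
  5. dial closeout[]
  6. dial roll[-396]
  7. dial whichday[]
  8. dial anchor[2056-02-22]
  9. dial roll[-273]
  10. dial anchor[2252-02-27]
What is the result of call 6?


==> dial anchor(d='2046-03-04')
<== 2046-03-04
==> dial roll(n='-304')
<== 2045-05-04
==> dial anchor(d='2095-07-01')
<== 2095-07-01
==> dial roll(n='-324')
<== 2094-08-11
==> dial closeout()
<== 2094-08-31
==> dial roll(n='-396')
<== 2093-07-31
==> dial whichday()
<== Friday
==> dial anchor(d='2056-02-22')
<== 2056-02-22
==> dial roll(n='-273')
<== 2055-05-25
==> dial anchor(d='2252-02-27')
<== 2252-02-27

Answer: 2093-07-31


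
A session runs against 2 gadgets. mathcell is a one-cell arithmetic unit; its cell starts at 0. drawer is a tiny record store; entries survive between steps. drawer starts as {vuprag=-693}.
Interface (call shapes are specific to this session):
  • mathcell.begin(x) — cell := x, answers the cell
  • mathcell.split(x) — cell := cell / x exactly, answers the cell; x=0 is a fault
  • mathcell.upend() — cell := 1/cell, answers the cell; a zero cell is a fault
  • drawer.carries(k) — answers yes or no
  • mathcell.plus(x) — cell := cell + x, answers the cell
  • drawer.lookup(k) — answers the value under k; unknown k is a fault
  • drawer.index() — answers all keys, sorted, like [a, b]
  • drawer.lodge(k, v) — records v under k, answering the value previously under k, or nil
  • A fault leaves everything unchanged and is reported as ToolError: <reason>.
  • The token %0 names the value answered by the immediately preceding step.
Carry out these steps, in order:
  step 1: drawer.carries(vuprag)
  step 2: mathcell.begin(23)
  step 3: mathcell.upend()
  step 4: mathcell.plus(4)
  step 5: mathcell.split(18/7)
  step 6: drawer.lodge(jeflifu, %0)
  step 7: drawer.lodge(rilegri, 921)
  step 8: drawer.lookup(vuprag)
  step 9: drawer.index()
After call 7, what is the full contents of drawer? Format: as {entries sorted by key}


Answer: {jeflifu=217/138, rilegri=921, vuprag=-693}

Derivation:
% drawer.carries k=vuprag
[out] yes
% mathcell.begin x=23
[out] 23
% mathcell.upend
[out] 1/23
% mathcell.plus x=4
[out] 93/23
% mathcell.split x=18/7
[out] 217/138
% drawer.lodge k=jeflifu v=%0
[out] nil
% drawer.lodge k=rilegri v=921
[out] nil
% drawer.lookup k=vuprag
[out] -693
% drawer.index
[out] [jeflifu, rilegri, vuprag]


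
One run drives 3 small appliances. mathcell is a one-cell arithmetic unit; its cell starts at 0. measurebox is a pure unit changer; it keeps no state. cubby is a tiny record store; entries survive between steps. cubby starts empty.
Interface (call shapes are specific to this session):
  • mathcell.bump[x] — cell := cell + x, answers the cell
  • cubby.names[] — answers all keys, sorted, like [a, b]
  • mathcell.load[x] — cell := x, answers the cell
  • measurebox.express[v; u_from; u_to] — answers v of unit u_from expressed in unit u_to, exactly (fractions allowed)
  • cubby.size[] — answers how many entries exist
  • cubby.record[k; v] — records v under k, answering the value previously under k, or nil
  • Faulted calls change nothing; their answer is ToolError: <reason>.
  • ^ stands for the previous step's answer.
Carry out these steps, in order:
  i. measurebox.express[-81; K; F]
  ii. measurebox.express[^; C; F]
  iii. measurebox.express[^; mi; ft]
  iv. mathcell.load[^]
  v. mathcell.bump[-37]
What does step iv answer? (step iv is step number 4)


CALL measurebox.express[v=-81; u_from=K; u_to=F]
RET  -60547/100
CALL measurebox.express[v=^; u_from=C; u_to=F]
RET  -528923/500
CALL measurebox.express[v=^; u_from=mi; u_to=ft]
RET  -139635672/25
CALL mathcell.load[x=^]
RET  -139635672/25
CALL mathcell.bump[x=-37]
RET  -139636597/25

Answer: -139635672/25


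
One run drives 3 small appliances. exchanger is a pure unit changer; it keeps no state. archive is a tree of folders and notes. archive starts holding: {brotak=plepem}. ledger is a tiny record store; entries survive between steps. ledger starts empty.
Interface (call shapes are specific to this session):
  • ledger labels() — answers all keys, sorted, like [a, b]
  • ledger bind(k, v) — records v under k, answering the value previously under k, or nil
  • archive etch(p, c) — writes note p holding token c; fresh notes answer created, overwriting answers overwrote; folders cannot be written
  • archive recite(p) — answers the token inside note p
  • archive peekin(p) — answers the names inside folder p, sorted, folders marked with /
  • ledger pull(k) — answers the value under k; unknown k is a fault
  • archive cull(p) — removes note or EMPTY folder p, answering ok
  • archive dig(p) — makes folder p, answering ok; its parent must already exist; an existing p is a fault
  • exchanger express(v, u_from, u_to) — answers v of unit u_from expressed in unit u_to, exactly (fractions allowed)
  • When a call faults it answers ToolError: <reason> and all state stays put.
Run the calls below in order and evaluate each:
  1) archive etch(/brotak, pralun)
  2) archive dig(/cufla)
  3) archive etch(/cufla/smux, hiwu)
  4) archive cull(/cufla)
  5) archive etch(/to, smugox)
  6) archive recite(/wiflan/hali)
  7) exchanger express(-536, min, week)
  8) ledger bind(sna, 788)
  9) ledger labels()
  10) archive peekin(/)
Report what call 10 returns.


> archive etch /brotak pralun
  overwrote
> archive dig /cufla
  ok
> archive etch /cufla/smux hiwu
  created
> archive cull /cufla
  ToolError: not empty
> archive etch /to smugox
  created
> archive recite /wiflan/hali
  ToolError: not found
> exchanger express -536 min week
  -67/1260
> ledger bind sna 788
  nil
> ledger labels
  [sna]
> archive peekin /
  [brotak, cufla/, to]

Answer: [brotak, cufla/, to]


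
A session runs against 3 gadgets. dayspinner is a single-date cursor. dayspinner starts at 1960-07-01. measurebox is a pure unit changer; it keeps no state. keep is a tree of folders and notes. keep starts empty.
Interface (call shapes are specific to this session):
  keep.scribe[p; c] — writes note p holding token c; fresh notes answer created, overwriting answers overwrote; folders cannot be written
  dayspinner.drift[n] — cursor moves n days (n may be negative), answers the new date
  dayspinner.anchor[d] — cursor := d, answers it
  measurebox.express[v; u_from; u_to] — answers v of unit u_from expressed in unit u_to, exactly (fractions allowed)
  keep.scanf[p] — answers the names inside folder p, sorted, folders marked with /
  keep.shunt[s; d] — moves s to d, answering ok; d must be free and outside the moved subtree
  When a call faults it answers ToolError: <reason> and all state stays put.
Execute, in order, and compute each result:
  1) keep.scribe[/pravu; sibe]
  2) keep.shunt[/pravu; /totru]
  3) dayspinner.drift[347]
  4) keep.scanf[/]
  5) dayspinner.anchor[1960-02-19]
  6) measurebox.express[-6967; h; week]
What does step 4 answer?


-- 1. keep.scribe(p→/pravu, c→sibe) => created
-- 2. keep.shunt(s→/pravu, d→/totru) => ok
-- 3. dayspinner.drift(n→347) => 1961-06-13
-- 4. keep.scanf(p→/) => [totru]
-- 5. dayspinner.anchor(d→1960-02-19) => 1960-02-19
-- 6. measurebox.express(v→-6967, u_from→h, u_to→week) => -6967/168

Answer: [totru]


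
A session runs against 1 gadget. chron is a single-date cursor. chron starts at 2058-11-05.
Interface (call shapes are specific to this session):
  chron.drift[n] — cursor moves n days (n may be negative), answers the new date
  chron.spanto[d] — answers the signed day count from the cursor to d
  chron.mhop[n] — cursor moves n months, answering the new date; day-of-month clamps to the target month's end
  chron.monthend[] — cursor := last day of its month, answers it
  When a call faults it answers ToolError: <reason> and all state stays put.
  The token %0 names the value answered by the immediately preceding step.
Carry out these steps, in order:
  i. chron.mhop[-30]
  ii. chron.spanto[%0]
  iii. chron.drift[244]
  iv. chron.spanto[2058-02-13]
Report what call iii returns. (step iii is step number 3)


# mhop(n='-30') ~> 2056-05-05
# spanto(d='%0') ~> 0
# drift(n='244') ~> 2057-01-04
# spanto(d='2058-02-13') ~> 405

Answer: 2057-01-04


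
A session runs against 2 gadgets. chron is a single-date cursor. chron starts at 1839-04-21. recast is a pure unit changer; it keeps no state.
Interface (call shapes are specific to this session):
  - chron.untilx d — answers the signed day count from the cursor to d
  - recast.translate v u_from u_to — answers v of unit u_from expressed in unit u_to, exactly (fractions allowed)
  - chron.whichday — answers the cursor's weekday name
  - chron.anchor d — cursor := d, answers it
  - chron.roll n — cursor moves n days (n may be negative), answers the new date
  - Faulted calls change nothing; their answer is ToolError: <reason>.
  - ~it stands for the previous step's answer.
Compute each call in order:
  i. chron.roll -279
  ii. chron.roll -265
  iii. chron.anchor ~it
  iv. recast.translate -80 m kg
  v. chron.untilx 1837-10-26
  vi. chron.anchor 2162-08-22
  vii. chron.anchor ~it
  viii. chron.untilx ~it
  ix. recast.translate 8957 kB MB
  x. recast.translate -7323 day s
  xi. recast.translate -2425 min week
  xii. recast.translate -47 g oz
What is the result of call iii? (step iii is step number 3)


Answer: 1837-10-24

Derivation:
[in] roll n: -279
:: 1838-07-16
[in] roll n: -265
:: 1837-10-24
[in] anchor d: ~it
:: 1837-10-24
[in] translate v: -80 u_from: m u_to: kg
:: ToolError: incompatible units
[in] untilx d: 1837-10-26
:: 2
[in] anchor d: 2162-08-22
:: 2162-08-22
[in] anchor d: ~it
:: 2162-08-22
[in] untilx d: ~it
:: 0
[in] translate v: 8957 u_from: kB u_to: MB
:: 8957/1000
[in] translate v: -7323 u_from: day u_to: s
:: -632707200
[in] translate v: -2425 u_from: min u_to: week
:: -485/2016
[in] translate v: -47 u_from: g u_to: oz
:: -75200000/45359237


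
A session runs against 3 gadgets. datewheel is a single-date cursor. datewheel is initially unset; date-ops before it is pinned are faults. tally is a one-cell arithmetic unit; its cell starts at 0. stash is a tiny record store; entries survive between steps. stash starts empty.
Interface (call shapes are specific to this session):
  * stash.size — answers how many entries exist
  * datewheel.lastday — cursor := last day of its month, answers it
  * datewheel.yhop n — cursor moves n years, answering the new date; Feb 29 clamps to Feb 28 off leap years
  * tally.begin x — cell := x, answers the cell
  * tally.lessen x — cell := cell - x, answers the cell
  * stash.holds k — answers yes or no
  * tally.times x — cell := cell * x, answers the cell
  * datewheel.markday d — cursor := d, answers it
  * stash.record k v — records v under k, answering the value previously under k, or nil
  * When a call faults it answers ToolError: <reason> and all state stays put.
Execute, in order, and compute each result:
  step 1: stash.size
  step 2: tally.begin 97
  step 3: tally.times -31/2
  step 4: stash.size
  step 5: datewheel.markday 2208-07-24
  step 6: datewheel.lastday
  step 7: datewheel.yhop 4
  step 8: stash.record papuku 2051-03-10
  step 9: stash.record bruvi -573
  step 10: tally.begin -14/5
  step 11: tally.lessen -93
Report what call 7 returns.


$ stash.size
= 0
$ tally.begin x→97
= 97
$ tally.times x→-31/2
= -3007/2
$ stash.size
= 0
$ datewheel.markday d→2208-07-24
= 2208-07-24
$ datewheel.lastday
= 2208-07-31
$ datewheel.yhop n→4
= 2212-07-31
$ stash.record k→papuku v→2051-03-10
= nil
$ stash.record k→bruvi v→-573
= nil
$ tally.begin x→-14/5
= -14/5
$ tally.lessen x→-93
= 451/5

Answer: 2212-07-31


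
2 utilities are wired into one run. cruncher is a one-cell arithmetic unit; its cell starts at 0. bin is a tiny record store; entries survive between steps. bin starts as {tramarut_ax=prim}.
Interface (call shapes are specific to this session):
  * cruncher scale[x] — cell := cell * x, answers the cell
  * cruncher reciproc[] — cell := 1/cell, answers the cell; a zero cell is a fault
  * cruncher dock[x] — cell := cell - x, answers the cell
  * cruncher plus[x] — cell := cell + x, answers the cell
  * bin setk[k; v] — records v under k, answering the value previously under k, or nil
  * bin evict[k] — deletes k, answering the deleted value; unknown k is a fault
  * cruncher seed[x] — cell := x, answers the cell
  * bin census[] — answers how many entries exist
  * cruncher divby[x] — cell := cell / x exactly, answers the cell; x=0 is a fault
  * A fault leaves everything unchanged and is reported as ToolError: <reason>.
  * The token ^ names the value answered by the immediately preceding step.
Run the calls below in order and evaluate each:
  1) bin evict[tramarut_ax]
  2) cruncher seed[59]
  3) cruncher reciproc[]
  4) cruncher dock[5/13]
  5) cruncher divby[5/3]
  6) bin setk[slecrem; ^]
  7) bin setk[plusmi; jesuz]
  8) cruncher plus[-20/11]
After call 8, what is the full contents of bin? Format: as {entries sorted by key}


·→ bin evict(k: tramarut_ax)
·← prim
·→ cruncher seed(x: 59)
·← 59
·→ cruncher reciproc()
·← 1/59
·→ cruncher dock(x: 5/13)
·← -282/767
·→ cruncher divby(x: 5/3)
·← -846/3835
·→ bin setk(k: slecrem, v: ^)
·← nil
·→ bin setk(k: plusmi, v: jesuz)
·← nil
·→ cruncher plus(x: -20/11)
·← -86006/42185

Answer: {plusmi=jesuz, slecrem=-846/3835}


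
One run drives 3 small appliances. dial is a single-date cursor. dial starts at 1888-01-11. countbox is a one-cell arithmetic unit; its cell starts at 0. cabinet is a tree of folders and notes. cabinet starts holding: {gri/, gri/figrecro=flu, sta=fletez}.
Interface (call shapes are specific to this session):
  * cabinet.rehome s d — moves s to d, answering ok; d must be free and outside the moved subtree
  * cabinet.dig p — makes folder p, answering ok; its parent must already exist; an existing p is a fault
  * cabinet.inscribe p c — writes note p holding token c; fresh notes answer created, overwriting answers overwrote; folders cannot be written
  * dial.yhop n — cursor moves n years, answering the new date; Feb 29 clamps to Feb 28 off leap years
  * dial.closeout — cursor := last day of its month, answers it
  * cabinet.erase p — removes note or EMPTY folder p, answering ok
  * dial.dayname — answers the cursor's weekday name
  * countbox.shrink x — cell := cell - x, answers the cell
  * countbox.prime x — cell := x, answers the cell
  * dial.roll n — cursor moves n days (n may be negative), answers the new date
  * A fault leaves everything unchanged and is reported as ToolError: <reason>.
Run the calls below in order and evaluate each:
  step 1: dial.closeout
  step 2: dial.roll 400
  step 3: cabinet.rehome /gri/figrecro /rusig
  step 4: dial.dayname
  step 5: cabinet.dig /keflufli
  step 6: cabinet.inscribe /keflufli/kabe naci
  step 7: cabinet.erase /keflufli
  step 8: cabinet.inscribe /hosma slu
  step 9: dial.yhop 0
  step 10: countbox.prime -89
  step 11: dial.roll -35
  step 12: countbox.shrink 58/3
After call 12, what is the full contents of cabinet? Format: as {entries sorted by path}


Answer: {gri/, hosma=slu, keflufli/, keflufli/kabe=naci, rusig=flu, sta=fletez}

Derivation:
Using dial.closeout(), and get 1888-01-31.
Next I call dial.roll on n=400: 1889-03-06.
Invoking cabinet.rehome on s=/gri/figrecro, d=/rusig: ok.
Now I run dial.dayname, giving Wednesday.
Calling cabinet.dig on p=/keflufli, which returns ok.
Then cabinet.inscribe on p=/keflufli/kabe, c=naci, and observe created.
I run cabinet.erase on p=/keflufli, and observe ToolError: not empty.
I use cabinet.inscribe on p=/hosma, c=slu, → created.
I run dial.yhop on n=0, which returns 1889-03-06.
Using countbox.prime on x=-89, which returns -89.
Then dial.roll on n=-35, and see 1889-01-30.
Now I run countbox.shrink on x=58/3: -325/3.
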